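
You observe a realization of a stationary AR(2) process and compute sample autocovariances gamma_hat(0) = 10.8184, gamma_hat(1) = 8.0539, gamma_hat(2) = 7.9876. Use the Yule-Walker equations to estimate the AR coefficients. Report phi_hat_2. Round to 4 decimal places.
\hat\phi_{2} = 0.4130

The Yule-Walker equations for an AR(p) process read, in matrix form,
  Gamma_p phi = r_p,   with   (Gamma_p)_{ij} = gamma(|i - j|),
                       (r_p)_i = gamma(i),   i,j = 1..p.
Substitute the sample gammas (Toeplitz matrix and right-hand side of size 2):
  Gamma_p = [[10.8184, 8.0539], [8.0539, 10.8184]]
  r_p     = [8.0539, 7.9876]
Written out:
  10.8184 phi_1 + 8.0539 phi_2 = 8.0539
  8.0539 phi_1 + 10.8184 phi_2 = 7.9876
Solve by Cramer's rule:
  det = gamma(0)^2 - gamma(1)^2 = (10.8184)^2 - (8.0539)^2 = 117.03777856 - 64.86530521 = 52.17247335
  phi_hat_1 = [gamma(1) gamma(0) - gamma(1) gamma(2)] / det = [(8.0539)(10.8184) - (8.0539)(7.9876)] / 52.17247335 = 22.79898012 / 52.17247335 = 0.437
  phi_hat_2 = [gamma(0) gamma(2) - gamma(1)^2] / det = [(10.8184)(7.9876) - (8.0539)^2] / 52.17247335 = 21.54774663 / 52.17247335 = 0.413
So phi_hat = [0.4370, 0.4130].
Therefore phi_hat_2 = 0.4130.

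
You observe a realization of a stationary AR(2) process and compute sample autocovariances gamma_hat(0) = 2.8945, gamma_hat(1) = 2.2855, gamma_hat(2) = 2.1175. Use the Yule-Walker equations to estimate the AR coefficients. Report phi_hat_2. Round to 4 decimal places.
\hat\phi_{2} = 0.2871

The Yule-Walker equations for an AR(p) process read, in matrix form,
  Gamma_p phi = r_p,   with   (Gamma_p)_{ij} = gamma(|i - j|),
                       (r_p)_i = gamma(i),   i,j = 1..p.
Substitute the sample gammas (Toeplitz matrix and right-hand side of size 2):
  Gamma_p = [[2.8945, 2.2855], [2.2855, 2.8945]]
  r_p     = [2.2855, 2.1175]
Written out:
  2.8945 phi_1 + 2.2855 phi_2 = 2.2855
  2.2855 phi_1 + 2.8945 phi_2 = 2.1175
Solve by Cramer's rule:
  det = gamma(0)^2 - gamma(1)^2 = (2.8945)^2 - (2.2855)^2 = 8.37813025 - 5.22351025 = 3.15462
  phi_hat_1 = [gamma(1) gamma(0) - gamma(1) gamma(2)] / det = [(2.2855)(2.8945) - (2.2855)(2.1175)] / 3.15462 = 1.7758335 / 3.15462 = 0.5629
  phi_hat_2 = [gamma(0) gamma(2) - gamma(1)^2] / det = [(2.8945)(2.1175) - (2.2855)^2] / 3.15462 = 0.9055935 / 3.15462 = 0.2871
So phi_hat = [0.5629, 0.2871].
Therefore phi_hat_2 = 0.2871.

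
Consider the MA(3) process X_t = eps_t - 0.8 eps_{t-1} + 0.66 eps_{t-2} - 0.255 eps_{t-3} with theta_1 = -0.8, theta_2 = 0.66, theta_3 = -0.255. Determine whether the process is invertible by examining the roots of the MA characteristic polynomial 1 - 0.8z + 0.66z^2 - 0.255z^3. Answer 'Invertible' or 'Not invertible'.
\text{Invertible}

The MA(q) characteristic polynomial is P(z) = 1 - 0.8z + 0.66z^2 - 0.255z^3.
Invertibility requires all roots to lie outside the unit circle, i.e. |z| > 1 for every root.
Degree 3: look for a simple real root z0 first, then factor out (1 - z/z0) and solve the remaining quadratic.
Testing z0 = 2: P(2) = 1 + (-0.8)(2) + (0.66)(2)^2 + (-0.255)(2)^3
  = 1 + (-1.6) + (2.64) + (-2.04) = 0.  So z_0 = 2 is a root, |z_0| = 2.
Divide out the factor (1 - 0.5 z) = (1 - z/z0) (since 1/z0 = 0.5):
  P(z) = (1 - 0.5 z)(1 + (-0.3) z + (0.51) z^2)
  [check: z-coef -0.3 - (0.5) = -0.8; z^2-coef 0.51 - (0.5)(-0.3) = 0.66; z^3-coef -(0.5)(0.51) = -0.255.]
Remaining roots from the quadratic factor 1 + (-0.3) z + (0.51) z^2:
  Set 1 + (-0.3) z + (0.51) z^2 = 0, i.e. a z^2 + b z + c = 0 with a = 0.51, b = -0.3, c = 1.
  Discriminant D = b^2 - 4ac = (-0.3)^2 - 4*(0.51)*1 = 0.09 - (2.04) = -1.95.
  D < 0, so the roots are the complex-conjugate pair z = (-b +/- i sqrt(-D)) / (2a) = 0.2941 +/- 1.369i.
  For a conjugate pair |z|^2 = z * conj(z) = (product of roots) = c/a = 1/(0.51) = 1.960784, so |z| = sqrt(1.960784) = 1.4003 for both roots.
Moduli of all roots: 2.0000, 1.4003, 1.4003.
All moduli strictly greater than 1? Yes.
Verdict: Invertible.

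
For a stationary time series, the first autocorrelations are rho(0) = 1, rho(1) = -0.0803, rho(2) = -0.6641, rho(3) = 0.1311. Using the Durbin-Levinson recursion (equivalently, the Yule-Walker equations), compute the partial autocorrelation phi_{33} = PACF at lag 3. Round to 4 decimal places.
\phi_{33} = -0.0229

The PACF at lag k is phi_{kk}, the last component of the solution
to the Yule-Walker system G_k phi = r_k where
  (G_k)_{ij} = rho(|i - j|), (r_k)_i = rho(i), i,j = 1..k.
Equivalently, Durbin-Levinson gives phi_{kk} iteratively:
  phi_{11} = rho(1)
  phi_{kk} = [rho(k) - sum_{j=1..k-1} phi_{k-1,j} rho(k-j)]
            / [1 - sum_{j=1..k-1} phi_{k-1,j} rho(j)],
  phi_{k,j} = phi_{k-1,j} - phi_{kk} phi_{k-1,k-j},  j = 1..k-1.
Step k = 1:
  phi_11 = rho(1) = -0.0803.
Step k = 2:
  phi_22 = [rho(2) - phi_11 rho(1)] / [1 - phi_11 rho(1)] = [-0.6641 - (-0.0803)(-0.0803)] / [1 - (-0.0803)(-0.0803)]
         = -0.67054809 / 0.99355191 = -0.6749.
  Update: phi_21 = phi_11 - phi_22 phi_11 = -0.0803 - (-0.6749)(-0.0803) = -0.134494.
Step k = 3:
  phi_33 = [rho(3) - phi_21 rho(2) - phi_22 rho(1)] / [1 - phi_21 rho(1) - phi_22 rho(2)]
    numerator   = 0.1311 - (-0.134494)(-0.6641) - (-0.6749)(-0.0803) = -0.01241223
    denominator = 1 - (-0.134494)(-0.0803) - (-0.6749)(-0.6641) = 0.54099907
  phi_33 = -0.01241223 / 0.54099907 = -0.0229.
Therefore phi_{33} = -0.0229.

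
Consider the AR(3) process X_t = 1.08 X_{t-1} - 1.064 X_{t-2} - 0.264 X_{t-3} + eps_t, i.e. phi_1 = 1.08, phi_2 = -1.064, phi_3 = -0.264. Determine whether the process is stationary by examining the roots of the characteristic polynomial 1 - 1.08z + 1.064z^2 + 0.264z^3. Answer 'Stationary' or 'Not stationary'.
\text{Not stationary}

The AR(p) characteristic polynomial is P(z) = 1 - 1.08z + 1.064z^2 + 0.264z^3.
Stationarity requires all roots to lie outside the unit circle, i.e. |z| > 1 for every root.
Degree 3: look for a simple real root z0 first, then factor out (1 - z/z0) and solve the remaining quadratic.
Testing z0 = -5: P(-5) = 1 + (-1.08)(-5) + (1.064)(-5)^2 + (0.264)(-5)^3
  = 1 + (5.4) + (26.6) + (-33) = 0.  So z_0 = -5 is a root, |z_0| = 5.
Divide out the factor (1 + 0.2 z) = (1 - z/z0) (since 1/z0 = -0.2):
  P(z) = (1 + 0.2 z)(1 + (-1.28) z + (1.32) z^2)
  [check: z-coef -1.28 - (-0.2) = -1.08; z^2-coef 1.32 - (-0.2)(-1.28) = 1.064; z^3-coef -(-0.2)(1.32) = 0.264.]
Remaining roots from the quadratic factor 1 + (-1.28) z + (1.32) z^2:
  Set 1 + (-1.28) z + (1.32) z^2 = 0, i.e. a z^2 + b z + c = 0 with a = 1.32, b = -1.28, c = 1.
  Discriminant D = b^2 - 4ac = (-1.28)^2 - 4*(1.32)*1 = 1.6384 - (5.28) = -3.6416.
  D < 0, so the roots are the complex-conjugate pair z = (-b +/- i sqrt(-D)) / (2a) = 0.4848 +/- 0.7228i.
  For a conjugate pair |z|^2 = z * conj(z) = (product of roots) = c/a = 1/(1.32) = 0.757576, so |z| = sqrt(0.757576) = 0.8704 for both roots.
Moduli of all roots: 5.0000, 0.8704, 0.8704.
All moduli strictly greater than 1? No.
Verdict: Not stationary.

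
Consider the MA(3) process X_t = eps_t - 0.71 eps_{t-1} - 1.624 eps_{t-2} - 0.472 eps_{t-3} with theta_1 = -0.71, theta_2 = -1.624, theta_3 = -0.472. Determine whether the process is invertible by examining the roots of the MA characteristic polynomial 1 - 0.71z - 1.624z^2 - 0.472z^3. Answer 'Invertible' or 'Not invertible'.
\text{Not invertible}

The MA(q) characteristic polynomial is P(z) = 1 - 0.71z - 1.624z^2 - 0.472z^3.
Invertibility requires all roots to lie outside the unit circle, i.e. |z| > 1 for every root.
Degree 3: look for a simple real root z0 first, then factor out (1 - z/z0) and solve the remaining quadratic.
Testing z0 = -2.5: P(-2.5) = 1 + (-0.71)(-2.5) + (-1.624)(-2.5)^2 + (-0.472)(-2.5)^3
  = 1 + (1.775) + (-10.15) + (7.375) = 0.  So z_0 = -2.5 is a root, |z_0| = 2.5.
Divide out the factor (1 + 0.4 z) = (1 - z/z0) (since 1/z0 = -0.4):
  P(z) = (1 + 0.4 z)(1 + (-1.11) z + (-1.18) z^2)
  [check: z-coef -1.11 - (-0.4) = -0.71; z^2-coef -1.18 - (-0.4)(-1.11) = -1.624; z^3-coef -(-0.4)(-1.18) = -0.472.]
Remaining roots from the quadratic factor 1 + (-1.11) z + (-1.18) z^2:
  Set 1 + (-1.11) z + (-1.18) z^2 = 0, i.e. a z^2 + b z + c = 0 with a = -1.18, b = -1.11, c = 1.
  Discriminant D = b^2 - 4ac = (-1.11)^2 - 4*(-1.18)*1 = 1.2321 - (-4.72) = 5.9521.
  D >= 0, so the roots are real: z = (-b +/- sqrt(D)) / (2a) = (1.11 +/- 2.439693) / (-2.36).
    z_1 = (1.11 + 2.439693) / (-2.36) = -1.5041,   |z_1| = 1.5041.
    z_2 = (1.11 - 2.439693) / (-2.36) = 0.5634,   |z_2| = 0.5634.
Moduli of all roots: 2.5000, 1.5041, 0.5634.
All moduli strictly greater than 1? No.
Verdict: Not invertible.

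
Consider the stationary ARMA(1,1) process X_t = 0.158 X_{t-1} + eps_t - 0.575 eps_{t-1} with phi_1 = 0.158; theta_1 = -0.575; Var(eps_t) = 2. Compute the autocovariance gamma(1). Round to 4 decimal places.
\gamma(1) = -0.7776

Multiply the model equation by X_{t-k} and take expectations. With theta_0 = psi_0 = 1 and psi_j the MA(infinity) weights, this gives
  gamma(k) - sum_i phi_i gamma(k-i) = c_k,
  c_k = sigma^2 * sum_{j=k..q} theta_j psi_{j-k}   (c_k = 0 for k > q),
using gamma(-m) = gamma(m).
psi-weights needed (psi_j = theta_j + sum_i phi_i psi_{j-i}):
  psi_1 = theta_1 + phi_1 = -0.575 + (0.158) = -0.417
Right-hand sides:
  c_0 = sigma^2 (1 + theta_1 psi_1) = 2 * (1 + (-0.575)(-0.417)) = 2 * 1.239775 = 2.47955
  c_1 = sigma^2 theta_1 = 2 * (-0.575) = -1.15
  c_2 = 0
Equations for k = 0 and k = 1 (AR order 1):
  gamma(0) = phi_1 gamma(1) + c_0
  gamma(1) = phi_1 gamma(0) + c_1
Substituting the second into the first: gamma(0) (1 - phi_1^2) = c_0 + phi_1 c_1, so
  gamma(0) = (c_0 + phi_1 c_1) / (1 - phi_1^2) = (2.47955 + (0.158)(-1.15)) / (1 - (0.158)^2) = 2.29785 / 0.975036 = 2.356682.
  gamma(1) = phi_1 gamma(0) + c_1 = (0.158)(2.356682) + (-1.15) = -0.777644.
Therefore gamma(1) = -0.7776 (to 4 decimal places).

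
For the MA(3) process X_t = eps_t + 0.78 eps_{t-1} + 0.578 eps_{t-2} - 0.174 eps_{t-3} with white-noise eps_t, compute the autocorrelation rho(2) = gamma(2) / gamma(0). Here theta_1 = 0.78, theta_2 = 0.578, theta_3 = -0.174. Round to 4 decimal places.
\rho(2) = 0.2242

For an MA(q) process with theta_0 = 1, the autocovariance is
  gamma(k) = sigma^2 * sum_{i=0..q-k} theta_i * theta_{i+k},
and rho(k) = gamma(k) / gamma(0). Sigma^2 cancels.
  numerator   = (1)*(0.578) + (0.78)*(-0.174) = 0.44228.
  denominator = (1)^2 + (0.78)^2 + (0.578)^2 + (-0.174)^2 = 1.97276.
  rho(2) = 0.44228 / 1.97276 = 0.2242.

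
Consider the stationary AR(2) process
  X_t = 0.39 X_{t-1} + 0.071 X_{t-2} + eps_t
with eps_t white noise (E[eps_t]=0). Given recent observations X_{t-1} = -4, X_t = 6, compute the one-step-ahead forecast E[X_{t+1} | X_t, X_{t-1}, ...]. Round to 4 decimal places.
E[X_{t+1} \mid \mathcal F_t] = 2.0560

For an AR(p) model X_t = c + sum_i phi_i X_{t-i} + eps_t, the
one-step-ahead conditional mean is
  E[X_{t+1} | X_t, ...] = c + sum_i phi_i X_{t+1-i}.
Substitute known values:
  E[X_{t+1} | ...] = (0.39) * (6) + (0.071) * (-4)
                   = 2.0560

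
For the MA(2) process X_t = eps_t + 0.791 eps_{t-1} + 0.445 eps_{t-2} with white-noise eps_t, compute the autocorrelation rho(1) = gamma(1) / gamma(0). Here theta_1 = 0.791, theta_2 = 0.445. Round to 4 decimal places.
\rho(1) = 0.6267

For an MA(q) process with theta_0 = 1, the autocovariance is
  gamma(k) = sigma^2 * sum_{i=0..q-k} theta_i * theta_{i+k},
and rho(k) = gamma(k) / gamma(0). Sigma^2 cancels.
  numerator   = (1)*(0.791) + (0.791)*(0.445) = 1.142995.
  denominator = (1)^2 + (0.791)^2 + (0.445)^2 = 1.823706.
  rho(1) = 1.142995 / 1.823706 = 0.6267.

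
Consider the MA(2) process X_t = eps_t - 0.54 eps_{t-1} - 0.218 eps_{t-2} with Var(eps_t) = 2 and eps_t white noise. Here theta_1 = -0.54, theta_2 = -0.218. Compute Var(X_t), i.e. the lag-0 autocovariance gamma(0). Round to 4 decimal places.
\gamma(0) = 2.6782

For an MA(q) process X_t = eps_t + sum_i theta_i eps_{t-i} with
Var(eps_t) = sigma^2, the variance is
  gamma(0) = sigma^2 * (1 + sum_i theta_i^2).
  sum_i theta_i^2 = (-0.54)^2 + (-0.218)^2 = 0.2916 + 0.047524 = 0.339124.
  gamma(0) = 2 * (1 + 0.339124) = 2 * 1.339124 = 2.678248, which rounds to 2.6782.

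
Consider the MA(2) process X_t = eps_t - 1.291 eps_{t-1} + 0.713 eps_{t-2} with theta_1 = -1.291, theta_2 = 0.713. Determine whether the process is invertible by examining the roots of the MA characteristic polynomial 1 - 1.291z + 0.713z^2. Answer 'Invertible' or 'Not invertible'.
\text{Invertible}

The MA(q) characteristic polynomial is P(z) = 1 - 1.291z + 0.713z^2.
Invertibility requires all roots to lie outside the unit circle, i.e. |z| > 1 for every root.
Set 1 + (-1.291) z + (0.713) z^2 = 0, i.e. a z^2 + b z + c = 0 with a = 0.713, b = -1.291, c = 1.
Discriminant D = b^2 - 4ac = (-1.291)^2 - 4*(0.713)*1 = 1.666681 - (2.852) = -1.185319.
D < 0, so the roots are the complex-conjugate pair z = (-b +/- i sqrt(-D)) / (2a) = 0.9053 +/- 0.7635i.
For a conjugate pair |z|^2 = z * conj(z) = (product of roots) = c/a = 1/(0.713) = 1.402525, so |z| = sqrt(1.402525) = 1.1843 for both roots.
Moduli of all roots: 1.1843, 1.1843.
All moduli strictly greater than 1? Yes.
Verdict: Invertible.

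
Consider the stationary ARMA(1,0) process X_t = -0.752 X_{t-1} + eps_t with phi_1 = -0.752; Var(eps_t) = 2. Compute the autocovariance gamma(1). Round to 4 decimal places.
\gamma(1) = -3.4615

Multiply the model equation by X_{t-k} and take expectations. With theta_0 = psi_0 = 1 and psi_j the MA(infinity) weights, this gives
  gamma(k) - sum_i phi_i gamma(k-i) = c_k,
  c_k = sigma^2 * sum_{j=k..q} theta_j psi_{j-k}   (c_k = 0 for k > q),
using gamma(-m) = gamma(m).
Pure AR (q = 0): c_0 = sigma^2 = 2, c_k = 0 for k >= 1.
Equations for k = 0 and k = 1 (AR order 1):
  gamma(0) = phi_1 gamma(1) + c_0
  gamma(1) = phi_1 gamma(0) + c_1
Substituting the second into the first: gamma(0) (1 - phi_1^2) = c_0 + phi_1 c_1, so
  gamma(0) = c_0 / (1 - phi_1^2) = 2 / (1 - (-0.752)^2) = 2 / 0.434496 = 4.603034.
  gamma(1) = phi_1 gamma(0) = (-0.752)(4.603034) = -3.461482.
Therefore gamma(1) = -3.4615 (to 4 decimal places).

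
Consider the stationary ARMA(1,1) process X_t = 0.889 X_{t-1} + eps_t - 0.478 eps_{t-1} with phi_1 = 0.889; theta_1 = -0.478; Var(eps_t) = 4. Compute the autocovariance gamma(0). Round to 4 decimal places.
\gamma(0) = 7.2225

Multiply the model equation by X_{t-k} and take expectations. With theta_0 = psi_0 = 1 and psi_j the MA(infinity) weights, this gives
  gamma(k) - sum_i phi_i gamma(k-i) = c_k,
  c_k = sigma^2 * sum_{j=k..q} theta_j psi_{j-k}   (c_k = 0 for k > q),
using gamma(-m) = gamma(m).
psi-weights needed (psi_j = theta_j + sum_i phi_i psi_{j-i}):
  psi_1 = theta_1 + phi_1 = -0.478 + (0.889) = 0.411
Right-hand sides:
  c_0 = sigma^2 (1 + theta_1 psi_1) = 4 * (1 + (-0.478)(0.411)) = 4 * 0.803542 = 3.214168
  c_1 = sigma^2 theta_1 = 4 * (-0.478) = -1.912
  c_2 = 0
Equations for k = 0 and k = 1 (AR order 1):
  gamma(0) = phi_1 gamma(1) + c_0
  gamma(1) = phi_1 gamma(0) + c_1
Substituting the second into the first: gamma(0) (1 - phi_1^2) = c_0 + phi_1 c_1, so
  gamma(0) = (c_0 + phi_1 c_1) / (1 - phi_1^2) = (3.214168 + (0.889)(-1.912)) / (1 - (0.889)^2) = 1.5144 / 0.209679 = 7.222469.
Therefore gamma(0) = 7.2225 (to 4 decimal places).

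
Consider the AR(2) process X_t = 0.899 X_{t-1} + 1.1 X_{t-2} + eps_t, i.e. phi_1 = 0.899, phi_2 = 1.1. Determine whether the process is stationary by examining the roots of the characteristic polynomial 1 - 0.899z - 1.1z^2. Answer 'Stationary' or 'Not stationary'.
\text{Not stationary}

The AR(p) characteristic polynomial is P(z) = 1 - 0.899z - 1.1z^2.
Stationarity requires all roots to lie outside the unit circle, i.e. |z| > 1 for every root.
Set 1 + (-0.899) z + (-1.1) z^2 = 0, i.e. a z^2 + b z + c = 0 with a = -1.1, b = -0.899, c = 1.
Discriminant D = b^2 - 4ac = (-0.899)^2 - 4*(-1.1)*1 = 0.808201 - (-4.4) = 5.208201.
D >= 0, so the roots are real: z = (-b +/- sqrt(D)) / (2a) = (0.899 +/- 2.282148) / (-2.2).
  z_1 = (0.899 + 2.282148) / (-2.2) = -1.446,   |z_1| = 1.446.
  z_2 = (0.899 - 2.282148) / (-2.2) = 0.6287,   |z_2| = 0.6287.
Moduli of all roots: 1.4460, 0.6287.
All moduli strictly greater than 1? No.
Verdict: Not stationary.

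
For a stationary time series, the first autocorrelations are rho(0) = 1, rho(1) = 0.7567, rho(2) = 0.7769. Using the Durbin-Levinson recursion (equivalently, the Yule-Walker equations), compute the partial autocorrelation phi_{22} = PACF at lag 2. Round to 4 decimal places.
\phi_{22} = 0.4780

The PACF at lag k is phi_{kk}, the last component of the solution
to the Yule-Walker system G_k phi = r_k where
  (G_k)_{ij} = rho(|i - j|), (r_k)_i = rho(i), i,j = 1..k.
Equivalently, Durbin-Levinson gives phi_{kk} iteratively:
  phi_{11} = rho(1)
  phi_{kk} = [rho(k) - sum_{j=1..k-1} phi_{k-1,j} rho(k-j)]
            / [1 - sum_{j=1..k-1} phi_{k-1,j} rho(j)],
  phi_{k,j} = phi_{k-1,j} - phi_{kk} phi_{k-1,k-j},  j = 1..k-1.
Step k = 1:
  phi_11 = rho(1) = 0.7567.
Step k = 2:
  phi_22 = [rho(2) - phi_11 rho(1)] / [1 - phi_11 rho(1)] = [0.7769 - (0.7567)(0.7567)] / [1 - (0.7567)(0.7567)]
         = 0.20430511 / 0.42740511 = 0.478.
Therefore phi_{22} = 0.4780.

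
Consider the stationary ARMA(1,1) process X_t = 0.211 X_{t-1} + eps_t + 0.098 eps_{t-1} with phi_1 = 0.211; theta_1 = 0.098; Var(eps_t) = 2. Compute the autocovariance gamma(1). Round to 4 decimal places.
\gamma(1) = 0.6602

Multiply the model equation by X_{t-k} and take expectations. With theta_0 = psi_0 = 1 and psi_j the MA(infinity) weights, this gives
  gamma(k) - sum_i phi_i gamma(k-i) = c_k,
  c_k = sigma^2 * sum_{j=k..q} theta_j psi_{j-k}   (c_k = 0 for k > q),
using gamma(-m) = gamma(m).
psi-weights needed (psi_j = theta_j + sum_i phi_i psi_{j-i}):
  psi_1 = theta_1 + phi_1 = 0.098 + (0.211) = 0.309
Right-hand sides:
  c_0 = sigma^2 (1 + theta_1 psi_1) = 2 * (1 + (0.098)(0.309)) = 2 * 1.030282 = 2.060564
  c_1 = sigma^2 theta_1 = 2 * (0.098) = 0.196
  c_2 = 0
Equations for k = 0 and k = 1 (AR order 1):
  gamma(0) = phi_1 gamma(1) + c_0
  gamma(1) = phi_1 gamma(0) + c_1
Substituting the second into the first: gamma(0) (1 - phi_1^2) = c_0 + phi_1 c_1, so
  gamma(0) = (c_0 + phi_1 c_1) / (1 - phi_1^2) = (2.060564 + (0.211)(0.196)) / (1 - (0.211)^2) = 2.10192 / 0.955479 = 2.19986.
  gamma(1) = phi_1 gamma(0) + c_1 = (0.211)(2.19986) + (0.196) = 0.66017.
Therefore gamma(1) = 0.6602 (to 4 decimal places).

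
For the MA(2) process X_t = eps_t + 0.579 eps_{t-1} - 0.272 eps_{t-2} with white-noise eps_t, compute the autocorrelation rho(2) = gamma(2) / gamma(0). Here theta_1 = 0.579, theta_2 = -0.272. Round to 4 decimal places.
\rho(2) = -0.1930

For an MA(q) process with theta_0 = 1, the autocovariance is
  gamma(k) = sigma^2 * sum_{i=0..q-k} theta_i * theta_{i+k},
and rho(k) = gamma(k) / gamma(0). Sigma^2 cancels.
  numerator   = (1)*(-0.272) = -0.272.
  denominator = (1)^2 + (0.579)^2 + (-0.272)^2 = 1.409225.
  rho(2) = -0.272 / 1.409225 = -0.1930.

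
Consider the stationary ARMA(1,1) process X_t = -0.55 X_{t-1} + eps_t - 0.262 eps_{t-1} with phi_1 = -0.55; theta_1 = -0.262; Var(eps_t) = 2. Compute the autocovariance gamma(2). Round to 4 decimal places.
\gamma(2) = 1.4651

Multiply the model equation by X_{t-k} and take expectations. With theta_0 = psi_0 = 1 and psi_j the MA(infinity) weights, this gives
  gamma(k) - sum_i phi_i gamma(k-i) = c_k,
  c_k = sigma^2 * sum_{j=k..q} theta_j psi_{j-k}   (c_k = 0 for k > q),
using gamma(-m) = gamma(m).
psi-weights needed (psi_j = theta_j + sum_i phi_i psi_{j-i}):
  psi_1 = theta_1 + phi_1 = -0.262 + (-0.55) = -0.812
Right-hand sides:
  c_0 = sigma^2 (1 + theta_1 psi_1) = 2 * (1 + (-0.262)(-0.812)) = 2 * 1.212744 = 2.425488
  c_1 = sigma^2 theta_1 = 2 * (-0.262) = -0.524
  c_2 = 0
Equations for k = 0 and k = 1 (AR order 1):
  gamma(0) = phi_1 gamma(1) + c_0
  gamma(1) = phi_1 gamma(0) + c_1
Substituting the second into the first: gamma(0) (1 - phi_1^2) = c_0 + phi_1 c_1, so
  gamma(0) = (c_0 + phi_1 c_1) / (1 - phi_1^2) = (2.425488 + (-0.55)(-0.524)) / (1 - (-0.55)^2) = 2.713688 / 0.6975 = 3.890592.
  gamma(1) = phi_1 gamma(0) + c_1 = (-0.55)(3.890592) + (-0.524) = -2.663826.
For k = 2 (> q): gamma(2) = phi_1 gamma(1) = (-0.55)(-2.663826) = 1.465104.
Therefore gamma(2) = 1.4651 (to 4 decimal places).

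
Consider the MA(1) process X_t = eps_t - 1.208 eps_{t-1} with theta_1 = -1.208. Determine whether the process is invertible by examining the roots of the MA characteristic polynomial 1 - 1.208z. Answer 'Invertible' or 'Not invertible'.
\text{Not invertible}

The MA(q) characteristic polynomial is P(z) = 1 - 1.208z.
Invertibility requires all roots to lie outside the unit circle, i.e. |z| > 1 for every root.
This is linear in z: 1 + (-1.208) z = 0  =>  z = -1/(-1.208) = 0.827815,  |z| = 0.827815.
Moduli of all roots: 0.8278.
All moduli strictly greater than 1? No.
Verdict: Not invertible.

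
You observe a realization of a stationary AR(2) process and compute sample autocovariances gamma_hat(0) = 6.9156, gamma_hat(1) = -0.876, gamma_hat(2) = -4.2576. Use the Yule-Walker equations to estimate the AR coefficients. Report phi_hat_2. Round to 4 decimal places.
\hat\phi_{2} = -0.6420

The Yule-Walker equations for an AR(p) process read, in matrix form,
  Gamma_p phi = r_p,   with   (Gamma_p)_{ij} = gamma(|i - j|),
                       (r_p)_i = gamma(i),   i,j = 1..p.
Substitute the sample gammas (Toeplitz matrix and right-hand side of size 2):
  Gamma_p = [[6.9156, -0.876], [-0.876, 6.9156]]
  r_p     = [-0.876, -4.2576]
Written out:
  6.9156 phi_1 - 0.876 phi_2 = -0.876
  -0.876 phi_1 + 6.9156 phi_2 = -4.2576
Solve by Cramer's rule:
  det = gamma(0)^2 - gamma(1)^2 = (6.9156)^2 - (-0.876)^2 = 47.82552336 - 0.767376 = 47.05814736
  phi_hat_1 = [gamma(1) gamma(0) - gamma(1) gamma(2)] / det = [(-0.876)(6.9156) - (-0.876)(-4.2576)] / 47.05814736 = -9.7877232 / 47.05814736 = -0.208
  phi_hat_2 = [gamma(0) gamma(2) - gamma(1)^2] / det = [(6.9156)(-4.2576) - (-0.876)^2] / 47.05814736 = -30.21123456 / 47.05814736 = -0.642
So phi_hat = [-0.2080, -0.6420].
Therefore phi_hat_2 = -0.6420.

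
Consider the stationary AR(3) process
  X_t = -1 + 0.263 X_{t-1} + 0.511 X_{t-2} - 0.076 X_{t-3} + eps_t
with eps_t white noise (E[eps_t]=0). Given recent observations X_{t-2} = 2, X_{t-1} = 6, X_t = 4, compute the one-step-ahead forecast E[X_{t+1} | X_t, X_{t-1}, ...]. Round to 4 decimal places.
E[X_{t+1} \mid \mathcal F_t] = 2.9660

For an AR(p) model X_t = c + sum_i phi_i X_{t-i} + eps_t, the
one-step-ahead conditional mean is
  E[X_{t+1} | X_t, ...] = c + sum_i phi_i X_{t+1-i}.
Substitute known values:
  E[X_{t+1} | ...] = -1 + (0.263) * (4) + (0.511) * (6) + (-0.076) * (2)
                   = 2.9660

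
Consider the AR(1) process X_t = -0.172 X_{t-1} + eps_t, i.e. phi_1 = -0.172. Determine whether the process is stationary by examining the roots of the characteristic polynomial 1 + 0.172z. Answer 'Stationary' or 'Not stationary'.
\text{Stationary}

The AR(p) characteristic polynomial is P(z) = 1 + 0.172z.
Stationarity requires all roots to lie outside the unit circle, i.e. |z| > 1 for every root.
This is linear in z: 1 + (0.172) z = 0  =>  z = -1/(0.172) = -5.813953,  |z| = 5.813953.
Moduli of all roots: 5.8140.
All moduli strictly greater than 1? Yes.
Verdict: Stationary.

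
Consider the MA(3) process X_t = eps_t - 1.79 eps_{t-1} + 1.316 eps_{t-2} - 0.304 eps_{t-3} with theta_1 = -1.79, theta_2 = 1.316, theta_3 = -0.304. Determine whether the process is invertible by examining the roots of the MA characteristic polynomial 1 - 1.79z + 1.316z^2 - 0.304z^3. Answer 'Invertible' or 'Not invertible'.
\text{Invertible}

The MA(q) characteristic polynomial is P(z) = 1 - 1.79z + 1.316z^2 - 0.304z^3.
Invertibility requires all roots to lie outside the unit circle, i.e. |z| > 1 for every root.
Degree 3: look for a simple real root z0 first, then factor out (1 - z/z0) and solve the remaining quadratic.
Testing z0 = 2.5: P(2.5) = 1 + (-1.79)(2.5) + (1.316)(2.5)^2 + (-0.304)(2.5)^3
  = 1 + (-4.475) + (8.225) + (-4.75) = 0.  So z_0 = 2.5 is a root, |z_0| = 2.5.
Divide out the factor (1 - 0.4 z) = (1 - z/z0) (since 1/z0 = 0.4):
  P(z) = (1 - 0.4 z)(1 + (-1.39) z + (0.76) z^2)
  [check: z-coef -1.39 - (0.4) = -1.79; z^2-coef 0.76 - (0.4)(-1.39) = 1.316; z^3-coef -(0.4)(0.76) = -0.304.]
Remaining roots from the quadratic factor 1 + (-1.39) z + (0.76) z^2:
  Set 1 + (-1.39) z + (0.76) z^2 = 0, i.e. a z^2 + b z + c = 0 with a = 0.76, b = -1.39, c = 1.
  Discriminant D = b^2 - 4ac = (-1.39)^2 - 4*(0.76)*1 = 1.9321 - (3.04) = -1.1079.
  D < 0, so the roots are the complex-conjugate pair z = (-b +/- i sqrt(-D)) / (2a) = 0.9145 +/- 0.6925i.
  For a conjugate pair |z|^2 = z * conj(z) = (product of roots) = c/a = 1/(0.76) = 1.315789, so |z| = sqrt(1.315789) = 1.1471 for both roots.
Moduli of all roots: 2.5000, 1.1471, 1.1471.
All moduli strictly greater than 1? Yes.
Verdict: Invertible.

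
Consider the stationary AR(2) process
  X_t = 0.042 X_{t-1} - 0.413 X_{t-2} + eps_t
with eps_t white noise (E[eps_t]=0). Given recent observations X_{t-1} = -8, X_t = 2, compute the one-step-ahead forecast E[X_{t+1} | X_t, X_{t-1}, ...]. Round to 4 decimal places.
E[X_{t+1} \mid \mathcal F_t] = 3.3880

For an AR(p) model X_t = c + sum_i phi_i X_{t-i} + eps_t, the
one-step-ahead conditional mean is
  E[X_{t+1} | X_t, ...] = c + sum_i phi_i X_{t+1-i}.
Substitute known values:
  E[X_{t+1} | ...] = (0.042) * (2) + (-0.413) * (-8)
                   = 3.3880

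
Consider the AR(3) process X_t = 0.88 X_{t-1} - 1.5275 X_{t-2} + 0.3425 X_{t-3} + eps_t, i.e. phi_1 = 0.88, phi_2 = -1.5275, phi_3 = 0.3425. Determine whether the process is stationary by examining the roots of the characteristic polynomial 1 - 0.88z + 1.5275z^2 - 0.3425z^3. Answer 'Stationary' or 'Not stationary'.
\text{Not stationary}

The AR(p) characteristic polynomial is P(z) = 1 - 0.88z + 1.5275z^2 - 0.3425z^3.
Stationarity requires all roots to lie outside the unit circle, i.e. |z| > 1 for every root.
Degree 3: look for a simple real root z0 first, then factor out (1 - z/z0) and solve the remaining quadratic.
Testing z0 = 4: P(4) = 1 + (-0.88)(4) + (1.5275)(4)^2 + (-0.3425)(4)^3
  = 1 + (-3.52) + (24.44) + (-21.92) = 0.  So z_0 = 4 is a root, |z_0| = 4.
Divide out the factor (1 - 0.25 z) = (1 - z/z0) (since 1/z0 = 0.25):
  P(z) = (1 - 0.25 z)(1 + (-0.63) z + (1.37) z^2)
  [check: z-coef -0.63 - (0.25) = -0.88; z^2-coef 1.37 - (0.25)(-0.63) = 1.5275; z^3-coef -(0.25)(1.37) = -0.3425.]
Remaining roots from the quadratic factor 1 + (-0.63) z + (1.37) z^2:
  Set 1 + (-0.63) z + (1.37) z^2 = 0, i.e. a z^2 + b z + c = 0 with a = 1.37, b = -0.63, c = 1.
  Discriminant D = b^2 - 4ac = (-0.63)^2 - 4*(1.37)*1 = 0.3969 - (5.48) = -5.0831.
  D < 0, so the roots are the complex-conjugate pair z = (-b +/- i sqrt(-D)) / (2a) = 0.2299 +/- 0.8228i.
  For a conjugate pair |z|^2 = z * conj(z) = (product of roots) = c/a = 1/(1.37) = 0.729927, so |z| = sqrt(0.729927) = 0.8544 for both roots.
Moduli of all roots: 4.0000, 0.8544, 0.8544.
All moduli strictly greater than 1? No.
Verdict: Not stationary.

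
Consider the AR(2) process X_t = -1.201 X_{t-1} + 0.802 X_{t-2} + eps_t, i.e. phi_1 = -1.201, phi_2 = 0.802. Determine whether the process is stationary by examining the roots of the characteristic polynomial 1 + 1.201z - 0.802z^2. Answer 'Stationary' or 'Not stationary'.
\text{Not stationary}

The AR(p) characteristic polynomial is P(z) = 1 + 1.201z - 0.802z^2.
Stationarity requires all roots to lie outside the unit circle, i.e. |z| > 1 for every root.
Set 1 + (1.201) z + (-0.802) z^2 = 0, i.e. a z^2 + b z + c = 0 with a = -0.802, b = 1.201, c = 1.
Discriminant D = b^2 - 4ac = (1.201)^2 - 4*(-0.802)*1 = 1.442401 - (-3.208) = 4.650401.
D >= 0, so the roots are real: z = (-b +/- sqrt(D)) / (2a) = (-1.201 +/- 2.156479) / (-1.604).
  z_1 = (-1.201 + 2.156479) / (-1.604) = -0.5957,   |z_1| = 0.5957.
  z_2 = (-1.201 - 2.156479) / (-1.604) = 2.0932,   |z_2| = 2.0932.
Moduli of all roots: 0.5957, 2.0932.
All moduli strictly greater than 1? No.
Verdict: Not stationary.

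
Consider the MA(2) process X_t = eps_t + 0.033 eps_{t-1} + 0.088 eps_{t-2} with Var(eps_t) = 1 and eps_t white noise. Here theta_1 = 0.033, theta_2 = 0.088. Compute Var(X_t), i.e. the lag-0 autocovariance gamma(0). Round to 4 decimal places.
\gamma(0) = 1.0088

For an MA(q) process X_t = eps_t + sum_i theta_i eps_{t-i} with
Var(eps_t) = sigma^2, the variance is
  gamma(0) = sigma^2 * (1 + sum_i theta_i^2).
  sum_i theta_i^2 = (0.033)^2 + (0.088)^2 = 0.001089 + 0.007744 = 0.008833.
  gamma(0) = 1 * (1 + 0.008833) = 1 * 1.008833 = 1.008833, which rounds to 1.0088.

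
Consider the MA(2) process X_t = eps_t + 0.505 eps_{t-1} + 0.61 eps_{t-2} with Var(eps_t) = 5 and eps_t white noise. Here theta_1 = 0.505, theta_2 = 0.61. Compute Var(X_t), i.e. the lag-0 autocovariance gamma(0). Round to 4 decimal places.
\gamma(0) = 8.1356

For an MA(q) process X_t = eps_t + sum_i theta_i eps_{t-i} with
Var(eps_t) = sigma^2, the variance is
  gamma(0) = sigma^2 * (1 + sum_i theta_i^2).
  sum_i theta_i^2 = (0.505)^2 + (0.61)^2 = 0.255025 + 0.3721 = 0.627125.
  gamma(0) = 5 * (1 + 0.627125) = 5 * 1.627125 = 8.135625, which rounds to 8.1356.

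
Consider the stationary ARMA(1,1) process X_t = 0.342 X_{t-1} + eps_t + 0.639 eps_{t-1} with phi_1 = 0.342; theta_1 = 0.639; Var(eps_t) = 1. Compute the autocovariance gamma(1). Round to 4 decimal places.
\gamma(1) = 1.3537

Multiply the model equation by X_{t-k} and take expectations. With theta_0 = psi_0 = 1 and psi_j the MA(infinity) weights, this gives
  gamma(k) - sum_i phi_i gamma(k-i) = c_k,
  c_k = sigma^2 * sum_{j=k..q} theta_j psi_{j-k}   (c_k = 0 for k > q),
using gamma(-m) = gamma(m).
psi-weights needed (psi_j = theta_j + sum_i phi_i psi_{j-i}):
  psi_1 = theta_1 + phi_1 = 0.639 + (0.342) = 0.981
Right-hand sides:
  c_0 = sigma^2 (1 + theta_1 psi_1) = 1 * (1 + (0.639)(0.981)) = 1 * 1.626859 = 1.626859
  c_1 = sigma^2 theta_1 = 1 * (0.639) = 0.639
  c_2 = 0
Equations for k = 0 and k = 1 (AR order 1):
  gamma(0) = phi_1 gamma(1) + c_0
  gamma(1) = phi_1 gamma(0) + c_1
Substituting the second into the first: gamma(0) (1 - phi_1^2) = c_0 + phi_1 c_1, so
  gamma(0) = (c_0 + phi_1 c_1) / (1 - phi_1^2) = (1.626859 + (0.342)(0.639)) / (1 - (0.342)^2) = 1.845397 / 0.883036 = 2.089832.
  gamma(1) = phi_1 gamma(0) + c_1 = (0.342)(2.089832) + (0.639) = 1.353723.
Therefore gamma(1) = 1.3537 (to 4 decimal places).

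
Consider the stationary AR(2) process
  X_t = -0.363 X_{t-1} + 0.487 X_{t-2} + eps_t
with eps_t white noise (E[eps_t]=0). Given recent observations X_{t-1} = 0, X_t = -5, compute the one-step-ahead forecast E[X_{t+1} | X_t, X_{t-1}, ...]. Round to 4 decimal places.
E[X_{t+1} \mid \mathcal F_t] = 1.8150

For an AR(p) model X_t = c + sum_i phi_i X_{t-i} + eps_t, the
one-step-ahead conditional mean is
  E[X_{t+1} | X_t, ...] = c + sum_i phi_i X_{t+1-i}.
Substitute known values:
  E[X_{t+1} | ...] = (-0.363) * (-5) + (0.487) * (0)
                   = 1.8150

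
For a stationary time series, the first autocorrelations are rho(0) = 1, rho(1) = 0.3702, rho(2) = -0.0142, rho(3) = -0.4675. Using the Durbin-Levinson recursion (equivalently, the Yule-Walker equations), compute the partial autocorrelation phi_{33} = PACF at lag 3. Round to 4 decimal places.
\phi_{33} = -0.4740

The PACF at lag k is phi_{kk}, the last component of the solution
to the Yule-Walker system G_k phi = r_k where
  (G_k)_{ij} = rho(|i - j|), (r_k)_i = rho(i), i,j = 1..k.
Equivalently, Durbin-Levinson gives phi_{kk} iteratively:
  phi_{11} = rho(1)
  phi_{kk} = [rho(k) - sum_{j=1..k-1} phi_{k-1,j} rho(k-j)]
            / [1 - sum_{j=1..k-1} phi_{k-1,j} rho(j)],
  phi_{k,j} = phi_{k-1,j} - phi_{kk} phi_{k-1,k-j},  j = 1..k-1.
Step k = 1:
  phi_11 = rho(1) = 0.3702.
Step k = 2:
  phi_22 = [rho(2) - phi_11 rho(1)] / [1 - phi_11 rho(1)] = [-0.0142 - (0.3702)(0.3702)] / [1 - (0.3702)(0.3702)]
         = -0.15124804 / 0.86295196 = -0.175268.
  Update: phi_21 = phi_11 - phi_22 phi_11 = 0.3702 - (-0.175268)(0.3702) = 0.435084.
Step k = 3:
  phi_33 = [rho(3) - phi_21 rho(2) - phi_22 rho(1)] / [1 - phi_21 rho(1) - phi_22 rho(2)]
    numerator   = -0.4675 - (0.435084)(-0.0142) - (-0.175268)(0.3702) = -0.39643751
    denominator = 1 - (0.435084)(0.3702) - (-0.175268)(-0.0142) = 0.83644299
  phi_33 = -0.39643751 / 0.83644299 = -0.474.
Therefore phi_{33} = -0.4740.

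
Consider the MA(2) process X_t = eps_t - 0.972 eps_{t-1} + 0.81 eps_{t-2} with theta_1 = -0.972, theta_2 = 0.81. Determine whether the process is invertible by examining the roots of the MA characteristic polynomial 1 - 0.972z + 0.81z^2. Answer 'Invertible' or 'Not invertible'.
\text{Invertible}

The MA(q) characteristic polynomial is P(z) = 1 - 0.972z + 0.81z^2.
Invertibility requires all roots to lie outside the unit circle, i.e. |z| > 1 for every root.
Set 1 + (-0.972) z + (0.81) z^2 = 0, i.e. a z^2 + b z + c = 0 with a = 0.81, b = -0.972, c = 1.
Discriminant D = b^2 - 4ac = (-0.972)^2 - 4*(0.81)*1 = 0.944784 - (3.24) = -2.295216.
D < 0, so the roots are the complex-conjugate pair z = (-b +/- i sqrt(-D)) / (2a) = 0.6 +/- 0.9352i.
For a conjugate pair |z|^2 = z * conj(z) = (product of roots) = c/a = 1/(0.81) = 1.234568, so |z| = sqrt(1.234568) = 1.1111 for both roots.
Moduli of all roots: 1.1111, 1.1111.
All moduli strictly greater than 1? Yes.
Verdict: Invertible.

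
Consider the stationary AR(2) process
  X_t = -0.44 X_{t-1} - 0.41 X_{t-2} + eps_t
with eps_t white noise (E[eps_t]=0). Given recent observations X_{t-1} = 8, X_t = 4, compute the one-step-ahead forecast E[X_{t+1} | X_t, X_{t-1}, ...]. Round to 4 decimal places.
E[X_{t+1} \mid \mathcal F_t] = -5.0400

For an AR(p) model X_t = c + sum_i phi_i X_{t-i} + eps_t, the
one-step-ahead conditional mean is
  E[X_{t+1} | X_t, ...] = c + sum_i phi_i X_{t+1-i}.
Substitute known values:
  E[X_{t+1} | ...] = (-0.44) * (4) + (-0.41) * (8)
                   = -5.0400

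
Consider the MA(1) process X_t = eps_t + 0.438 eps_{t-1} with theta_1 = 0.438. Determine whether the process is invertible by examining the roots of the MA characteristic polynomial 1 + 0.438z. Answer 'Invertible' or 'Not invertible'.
\text{Invertible}

The MA(q) characteristic polynomial is P(z) = 1 + 0.438z.
Invertibility requires all roots to lie outside the unit circle, i.e. |z| > 1 for every root.
This is linear in z: 1 + (0.438) z = 0  =>  z = -1/(0.438) = -2.283105,  |z| = 2.283105.
Moduli of all roots: 2.2831.
All moduli strictly greater than 1? Yes.
Verdict: Invertible.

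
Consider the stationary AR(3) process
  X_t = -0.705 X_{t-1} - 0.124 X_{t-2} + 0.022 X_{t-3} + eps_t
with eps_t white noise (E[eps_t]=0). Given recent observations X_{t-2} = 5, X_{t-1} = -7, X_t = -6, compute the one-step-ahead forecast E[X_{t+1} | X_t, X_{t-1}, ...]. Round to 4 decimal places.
E[X_{t+1} \mid \mathcal F_t] = 5.2080

For an AR(p) model X_t = c + sum_i phi_i X_{t-i} + eps_t, the
one-step-ahead conditional mean is
  E[X_{t+1} | X_t, ...] = c + sum_i phi_i X_{t+1-i}.
Substitute known values:
  E[X_{t+1} | ...] = (-0.705) * (-6) + (-0.124) * (-7) + (0.022) * (5)
                   = 5.2080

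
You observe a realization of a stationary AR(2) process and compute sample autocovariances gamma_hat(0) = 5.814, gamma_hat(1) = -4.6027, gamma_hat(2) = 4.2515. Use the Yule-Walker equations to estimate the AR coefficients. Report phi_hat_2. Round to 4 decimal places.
\hat\phi_{2} = 0.2800

The Yule-Walker equations for an AR(p) process read, in matrix form,
  Gamma_p phi = r_p,   with   (Gamma_p)_{ij} = gamma(|i - j|),
                       (r_p)_i = gamma(i),   i,j = 1..p.
Substitute the sample gammas (Toeplitz matrix and right-hand side of size 2):
  Gamma_p = [[5.814, -4.6027], [-4.6027, 5.814]]
  r_p     = [-4.6027, 4.2515]
Written out:
  5.814 phi_1 - 4.6027 phi_2 = -4.6027
  -4.6027 phi_1 + 5.814 phi_2 = 4.2515
Solve by Cramer's rule:
  det = gamma(0)^2 - gamma(1)^2 = (5.814)^2 - (-4.6027)^2 = 33.802596 - 21.18484729 = 12.61774871
  phi_hat_1 = [gamma(1) gamma(0) - gamma(1) gamma(2)] / det = [(-4.6027)(5.814) - (-4.6027)(4.2515)] / 12.61774871 = -7.19171875 / 12.61774871 = -0.57
  phi_hat_2 = [gamma(0) gamma(2) - gamma(1)^2] / det = [(5.814)(4.2515) - (-4.6027)^2] / 12.61774871 = 3.53337371 / 12.61774871 = 0.28
So phi_hat = [-0.5700, 0.2800].
Therefore phi_hat_2 = 0.2800.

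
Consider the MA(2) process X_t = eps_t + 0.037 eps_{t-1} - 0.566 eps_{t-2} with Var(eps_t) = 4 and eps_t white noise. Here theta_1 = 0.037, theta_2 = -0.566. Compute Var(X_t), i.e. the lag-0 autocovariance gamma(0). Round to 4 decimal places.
\gamma(0) = 5.2869

For an MA(q) process X_t = eps_t + sum_i theta_i eps_{t-i} with
Var(eps_t) = sigma^2, the variance is
  gamma(0) = sigma^2 * (1 + sum_i theta_i^2).
  sum_i theta_i^2 = (0.037)^2 + (-0.566)^2 = 0.001369 + 0.320356 = 0.321725.
  gamma(0) = 4 * (1 + 0.321725) = 4 * 1.321725 = 5.2869.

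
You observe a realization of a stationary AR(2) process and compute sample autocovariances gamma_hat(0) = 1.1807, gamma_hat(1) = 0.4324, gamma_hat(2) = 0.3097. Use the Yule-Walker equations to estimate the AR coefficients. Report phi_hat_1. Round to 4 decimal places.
\hat\phi_{1} = 0.3120

The Yule-Walker equations for an AR(p) process read, in matrix form,
  Gamma_p phi = r_p,   with   (Gamma_p)_{ij} = gamma(|i - j|),
                       (r_p)_i = gamma(i),   i,j = 1..p.
Substitute the sample gammas (Toeplitz matrix and right-hand side of size 2):
  Gamma_p = [[1.1807, 0.4324], [0.4324, 1.1807]]
  r_p     = [0.4324, 0.3097]
Written out:
  1.1807 phi_1 + 0.4324 phi_2 = 0.4324
  0.4324 phi_1 + 1.1807 phi_2 = 0.3097
Solve by Cramer's rule:
  det = gamma(0)^2 - gamma(1)^2 = (1.1807)^2 - (0.4324)^2 = 1.39405249 - 0.18696976 = 1.20708273
  phi_hat_1 = [gamma(1) gamma(0) - gamma(1) gamma(2)] / det = [(0.4324)(1.1807) - (0.4324)(0.3097)] / 1.20708273 = 0.3766204 / 1.20708273 = 0.312
  phi_hat_2 = [gamma(0) gamma(2) - gamma(1)^2] / det = [(1.1807)(0.3097) - (0.4324)^2] / 1.20708273 = 0.17869303 / 1.20708273 = 0.148
So phi_hat = [0.3120, 0.1480].
Therefore phi_hat_1 = 0.3120.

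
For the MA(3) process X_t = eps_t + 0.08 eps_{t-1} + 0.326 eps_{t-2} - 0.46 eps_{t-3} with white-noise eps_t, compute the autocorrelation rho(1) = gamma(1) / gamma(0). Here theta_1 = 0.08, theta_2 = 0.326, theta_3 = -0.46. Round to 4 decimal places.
\rho(1) = -0.0331

For an MA(q) process with theta_0 = 1, the autocovariance is
  gamma(k) = sigma^2 * sum_{i=0..q-k} theta_i * theta_{i+k},
and rho(k) = gamma(k) / gamma(0). Sigma^2 cancels.
  numerator   = (1)*(0.08) + (0.08)*(0.326) + (0.326)*(-0.46) = -0.04388.
  denominator = (1)^2 + (0.08)^2 + (0.326)^2 + (-0.46)^2 = 1.324276.
  rho(1) = -0.04388 / 1.324276 = -0.0331.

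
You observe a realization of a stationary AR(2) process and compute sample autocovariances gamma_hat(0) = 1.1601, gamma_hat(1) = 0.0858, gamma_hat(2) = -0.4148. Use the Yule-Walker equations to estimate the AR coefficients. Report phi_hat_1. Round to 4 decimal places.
\hat\phi_{1} = 0.1010

The Yule-Walker equations for an AR(p) process read, in matrix form,
  Gamma_p phi = r_p,   with   (Gamma_p)_{ij} = gamma(|i - j|),
                       (r_p)_i = gamma(i),   i,j = 1..p.
Substitute the sample gammas (Toeplitz matrix and right-hand side of size 2):
  Gamma_p = [[1.1601, 0.0858], [0.0858, 1.1601]]
  r_p     = [0.0858, -0.4148]
Written out:
  1.1601 phi_1 + 0.0858 phi_2 = 0.0858
  0.0858 phi_1 + 1.1601 phi_2 = -0.4148
Solve by Cramer's rule:
  det = gamma(0)^2 - gamma(1)^2 = (1.1601)^2 - (0.0858)^2 = 1.34583201 - 0.00736164 = 1.33847037
  phi_hat_1 = [gamma(1) gamma(0) - gamma(1) gamma(2)] / det = [(0.0858)(1.1601) - (0.0858)(-0.4148)] / 1.33847037 = 0.13512642 / 1.33847037 = 0.101
  phi_hat_2 = [gamma(0) gamma(2) - gamma(1)^2] / det = [(1.1601)(-0.4148) - (0.0858)^2] / 1.33847037 = -0.48857112 / 1.33847037 = -0.365
So phi_hat = [0.1010, -0.3650].
Therefore phi_hat_1 = 0.1010.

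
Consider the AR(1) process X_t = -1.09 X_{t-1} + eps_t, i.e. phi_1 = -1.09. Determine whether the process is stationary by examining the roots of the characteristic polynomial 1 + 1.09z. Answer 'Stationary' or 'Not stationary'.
\text{Not stationary}

The AR(p) characteristic polynomial is P(z) = 1 + 1.09z.
Stationarity requires all roots to lie outside the unit circle, i.e. |z| > 1 for every root.
This is linear in z: 1 + (1.09) z = 0  =>  z = -1/(1.09) = -0.917431,  |z| = 0.917431.
Moduli of all roots: 0.9174.
All moduli strictly greater than 1? No.
Verdict: Not stationary.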